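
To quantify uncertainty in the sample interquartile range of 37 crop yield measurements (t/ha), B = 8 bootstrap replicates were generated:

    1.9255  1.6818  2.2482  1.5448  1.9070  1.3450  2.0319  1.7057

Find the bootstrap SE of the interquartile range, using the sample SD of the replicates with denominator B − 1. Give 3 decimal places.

SE* = 0.287

Bootstrap SE is the standard deviation of the 8 replicate interquartile ranges.
Mean of replicates: (1.9255 + 1.6818 + 2.2482 + 1.5448 + 1.9070 + 1.3450 + 2.0319 + 1.7057) / 8 = 14.38990 / 8 = 1.79874
Sum of squared deviations: (+0.12676)² + (−0.11694)² + (+0.44946)² + (−0.25394)² + (+0.10826)² + (−0.45374)² + (+0.23316)² + (−0.09304)² = 0.57686
Variance = 0.57686 / 7 = 0.08241
SE* = √0.08241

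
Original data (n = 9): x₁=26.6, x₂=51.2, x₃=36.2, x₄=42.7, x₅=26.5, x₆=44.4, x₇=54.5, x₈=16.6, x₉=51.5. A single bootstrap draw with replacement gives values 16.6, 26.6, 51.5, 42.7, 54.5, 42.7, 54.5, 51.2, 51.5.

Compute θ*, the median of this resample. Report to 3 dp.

Sorted: 16.6, 26.6, 42.7, 42.7, 51.2, 51.5, 51.5, 54.5, 54.5
Median = middle value = 51.200

θ* = 51.200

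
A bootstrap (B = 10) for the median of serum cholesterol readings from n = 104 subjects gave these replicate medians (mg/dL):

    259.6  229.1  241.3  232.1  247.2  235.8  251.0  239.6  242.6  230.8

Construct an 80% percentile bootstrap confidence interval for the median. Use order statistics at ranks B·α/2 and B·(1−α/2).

(229.1, 251.0)

Sorted replicates: 229.1, 230.8, 232.1, 235.8, 239.6, 241.3, 242.6, 247.2, 251.0, 259.6
α = 0.20; lower rank = 10 × 0.100 = 1; upper rank = 10 × 0.900 = 9.
The 1st smallest replicate is 229.1; the 9th is 251.0.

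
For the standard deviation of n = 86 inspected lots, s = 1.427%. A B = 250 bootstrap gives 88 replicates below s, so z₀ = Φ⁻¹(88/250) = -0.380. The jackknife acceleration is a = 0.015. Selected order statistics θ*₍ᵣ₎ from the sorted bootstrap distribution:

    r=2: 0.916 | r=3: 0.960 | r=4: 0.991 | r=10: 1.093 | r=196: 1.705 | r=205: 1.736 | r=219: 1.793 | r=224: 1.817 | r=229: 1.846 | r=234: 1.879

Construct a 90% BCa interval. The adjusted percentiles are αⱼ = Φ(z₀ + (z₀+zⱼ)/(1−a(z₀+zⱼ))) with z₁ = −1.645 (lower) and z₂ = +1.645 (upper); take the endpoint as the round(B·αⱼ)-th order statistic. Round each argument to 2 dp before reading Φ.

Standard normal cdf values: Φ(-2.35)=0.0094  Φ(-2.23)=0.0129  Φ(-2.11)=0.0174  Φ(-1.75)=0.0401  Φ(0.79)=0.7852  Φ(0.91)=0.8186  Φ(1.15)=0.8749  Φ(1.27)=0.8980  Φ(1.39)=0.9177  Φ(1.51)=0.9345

(0.916, 1.736)

Lower: z₀ + z₁ = -0.380 + (-1.645) = -2.025; 1 − a(z₀+z₁) = 1 − (0.015)(-2.025) = 1.0304; argument = -0.380 + (-2.025)/1.0304 = -2.3453 → -2.35.
α₁ = Φ(-2.35) = 0.0094; rank = round(250 × 0.0094) = 2; θ*₍2₎ = 0.916.
Upper: z₀ + z₂ = 1.265; 1 − a(z₀+z₂) = 0.9810; argument = 0.9095 → 0.91; α₂ = 0.8186; rank = 205; θ*₍205₎ = 1.736.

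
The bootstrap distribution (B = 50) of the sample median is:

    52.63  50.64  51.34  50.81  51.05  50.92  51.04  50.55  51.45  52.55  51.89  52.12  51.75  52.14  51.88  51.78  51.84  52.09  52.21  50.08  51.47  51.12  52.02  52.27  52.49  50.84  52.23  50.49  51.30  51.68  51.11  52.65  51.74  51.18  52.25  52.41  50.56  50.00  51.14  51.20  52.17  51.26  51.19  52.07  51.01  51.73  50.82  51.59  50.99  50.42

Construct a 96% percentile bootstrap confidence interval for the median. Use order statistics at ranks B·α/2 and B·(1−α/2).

(50.00, 52.63)

Sorted replicates: 50.00, 50.08, 50.42, 50.49, 50.55, 50.56, 50.64, 50.81, 50.82, 50.84, 50.92, 50.99, 51.01, 51.04, 51.05, 51.11, 51.12, 51.14, 51.18, 51.19, 51.20, 51.26, 51.30, 51.34, 51.45, 51.47, 51.59, 51.68, 51.73, 51.74, 51.75, 51.78, 51.84, 51.88, 51.89, 52.02, 52.07, 52.09, 52.12, 52.14, 52.17, 52.21, 52.23, 52.25, 52.27, 52.41, 52.49, 52.55, 52.63, 52.65
α = 0.04; lower rank = 50 × 0.020 = 1; upper rank = 50 × 0.980 = 49.
The 1st smallest replicate is 50.00; the 49th is 52.63.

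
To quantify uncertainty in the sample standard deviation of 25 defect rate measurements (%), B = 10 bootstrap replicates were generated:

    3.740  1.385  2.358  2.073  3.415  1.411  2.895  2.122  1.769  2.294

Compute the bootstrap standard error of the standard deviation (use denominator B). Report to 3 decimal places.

Bootstrap SE is the standard deviation of the 10 replicate standard deviations.
Mean of replicates: (3.740 + 1.385 + 2.358 + 2.073 + 3.415 + 1.411 + 2.895 + 2.122 + 1.769 + 2.294) / 10 = 23.4620 / 10 = 2.3462
Sum of squared deviations: (+1.3938)² + (−0.9612)² + (+0.0118)² + (−0.2732)² + (+1.0688)² + (−0.9352)² + (+0.5488)² + (−0.2242)² + (−0.5772)² + (−0.0522)² = 5.6456
Variance = 5.6456 / 10 = 0.5646
SE* = √0.5646

SE* = 0.751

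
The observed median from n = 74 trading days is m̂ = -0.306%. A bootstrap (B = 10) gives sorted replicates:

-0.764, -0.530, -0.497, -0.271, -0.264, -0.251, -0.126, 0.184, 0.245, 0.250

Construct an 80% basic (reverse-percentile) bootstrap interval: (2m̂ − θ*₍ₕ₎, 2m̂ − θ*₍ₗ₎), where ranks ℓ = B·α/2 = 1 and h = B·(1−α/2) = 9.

Percentile endpoints at ranks 1 and 9: θ*₍1₎ = -0.764, θ*₍9₎ = 0.245.
Basic interval reflects these around m̂:
  lower = 2 × -0.306 − 0.245 = -0.857
  upper = 2 × -0.306 − -0.764 = 0.152

(-0.857, 0.152)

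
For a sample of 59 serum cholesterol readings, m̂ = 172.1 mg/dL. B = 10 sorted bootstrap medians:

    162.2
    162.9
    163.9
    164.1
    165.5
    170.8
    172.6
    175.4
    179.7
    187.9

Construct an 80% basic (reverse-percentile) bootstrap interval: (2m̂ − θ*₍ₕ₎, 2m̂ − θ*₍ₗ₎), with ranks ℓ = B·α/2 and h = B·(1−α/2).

(164.5, 182.0)

Percentile endpoints at ranks 1 and 9: θ*₍1₎ = 162.2, θ*₍9₎ = 179.7.
Basic interval reflects these around m̂:
  lower = 2 × 172.1 − 179.7 = 164.5
  upper = 2 × 172.1 − 162.2 = 182.0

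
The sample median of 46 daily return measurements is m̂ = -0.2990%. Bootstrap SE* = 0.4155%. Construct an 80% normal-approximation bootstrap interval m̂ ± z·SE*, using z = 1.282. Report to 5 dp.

(-0.83167, 0.23367)

Margin = 1.282 × 0.4155 = 0.532671
Interval: -0.2990 ± 0.532671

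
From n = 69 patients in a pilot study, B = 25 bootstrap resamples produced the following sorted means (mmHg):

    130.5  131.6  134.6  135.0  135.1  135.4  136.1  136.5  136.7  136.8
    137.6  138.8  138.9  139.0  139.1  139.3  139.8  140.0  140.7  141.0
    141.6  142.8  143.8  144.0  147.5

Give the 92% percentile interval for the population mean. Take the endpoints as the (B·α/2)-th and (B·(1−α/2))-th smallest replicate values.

(130.5, 144.0)

α = 0.08; lower rank = 25 × 0.040 = 1; upper rank = 25 × 0.960 = 24.
The 1st smallest replicate is 130.5; the 24th is 144.0.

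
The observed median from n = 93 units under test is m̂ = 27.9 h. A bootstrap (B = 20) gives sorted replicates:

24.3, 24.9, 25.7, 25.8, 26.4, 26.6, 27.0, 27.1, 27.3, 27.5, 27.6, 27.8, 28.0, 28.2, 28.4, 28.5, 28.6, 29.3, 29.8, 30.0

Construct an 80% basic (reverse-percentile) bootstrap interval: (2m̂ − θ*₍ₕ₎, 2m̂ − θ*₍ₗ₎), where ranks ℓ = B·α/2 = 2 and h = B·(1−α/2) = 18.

Percentile endpoints at ranks 2 and 18: θ*₍2₎ = 24.9, θ*₍18₎ = 29.3.
Basic interval reflects these around m̂:
  lower = 2 × 27.9 − 29.3 = 26.5
  upper = 2 × 27.9 − 24.9 = 30.9

(26.5, 30.9)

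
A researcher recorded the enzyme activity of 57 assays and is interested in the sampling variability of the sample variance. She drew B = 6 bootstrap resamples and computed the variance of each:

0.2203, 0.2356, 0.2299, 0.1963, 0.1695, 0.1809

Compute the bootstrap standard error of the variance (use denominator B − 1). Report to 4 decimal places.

SE* = 0.0272

Bootstrap SE is the standard deviation of the 6 replicate variances.
Mean of replicates: (0.2203 + 0.2356 + 0.2299 + 0.1963 + 0.1695 + 0.1809) / 6 = 1.23250 / 6 = 0.20542
Sum of squared deviations: (+0.01488)² + (+0.03018)² + (+0.02448)² + (−0.00912)² + (−0.03592)² + (−0.02452)² = 0.00371
Variance = 0.00371 / 5 = 0.00074
SE* = √0.00074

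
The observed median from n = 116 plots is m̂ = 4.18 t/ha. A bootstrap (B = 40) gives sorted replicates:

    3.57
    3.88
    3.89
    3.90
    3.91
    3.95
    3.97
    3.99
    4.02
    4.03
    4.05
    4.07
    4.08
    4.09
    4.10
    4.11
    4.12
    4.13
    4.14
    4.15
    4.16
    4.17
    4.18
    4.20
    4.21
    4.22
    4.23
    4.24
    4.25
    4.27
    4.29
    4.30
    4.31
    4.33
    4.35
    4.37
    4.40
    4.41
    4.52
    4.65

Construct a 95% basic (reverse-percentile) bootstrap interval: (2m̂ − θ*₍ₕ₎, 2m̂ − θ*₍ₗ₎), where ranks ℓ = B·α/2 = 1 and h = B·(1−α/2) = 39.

(3.84, 4.79)

Percentile endpoints at ranks 1 and 39: θ*₍1₎ = 3.57, θ*₍39₎ = 4.52.
Basic interval reflects these around m̂:
  lower = 2 × 4.18 − 4.52 = 3.84
  upper = 2 × 4.18 − 3.57 = 4.79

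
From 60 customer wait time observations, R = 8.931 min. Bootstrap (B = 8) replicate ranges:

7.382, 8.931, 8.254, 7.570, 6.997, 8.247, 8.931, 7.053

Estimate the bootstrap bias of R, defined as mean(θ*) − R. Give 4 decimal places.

bias = −1.0104

mean(θ*) = (7.382 + 8.931 + 8.254 + 7.570 + 6.997 + 8.247 + 8.931 + 7.053) / 8 = 7.92062
bias = 7.92062 − 8.931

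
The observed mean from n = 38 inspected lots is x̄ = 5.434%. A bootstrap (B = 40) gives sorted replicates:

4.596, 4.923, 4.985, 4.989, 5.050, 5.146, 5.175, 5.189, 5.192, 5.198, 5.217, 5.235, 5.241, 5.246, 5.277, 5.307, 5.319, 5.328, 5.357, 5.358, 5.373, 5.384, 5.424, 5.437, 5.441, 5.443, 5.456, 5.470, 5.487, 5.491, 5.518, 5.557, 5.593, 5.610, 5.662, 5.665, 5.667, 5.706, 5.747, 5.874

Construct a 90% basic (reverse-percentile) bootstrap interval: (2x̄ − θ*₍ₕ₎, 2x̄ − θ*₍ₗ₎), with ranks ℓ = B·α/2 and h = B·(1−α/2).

(5.162, 5.945)

Percentile endpoints at ranks 2 and 38: θ*₍2₎ = 4.923, θ*₍38₎ = 5.706.
Basic interval reflects these around x̄:
  lower = 2 × 5.434 − 5.706 = 5.162
  upper = 2 × 5.434 − 4.923 = 5.945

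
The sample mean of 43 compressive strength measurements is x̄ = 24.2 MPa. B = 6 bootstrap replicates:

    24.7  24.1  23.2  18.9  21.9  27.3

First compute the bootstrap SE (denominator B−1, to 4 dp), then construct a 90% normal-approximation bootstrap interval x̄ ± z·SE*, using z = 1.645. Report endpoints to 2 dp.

Mean of replicates = 23.3500; sum of squared deviations = 39.9150; SE* = √(39.9150/5) = 2.8254
Margin = 1.645 × 2.8254 = 4.648
Interval: 24.2 ± 4.648

(19.55, 28.85)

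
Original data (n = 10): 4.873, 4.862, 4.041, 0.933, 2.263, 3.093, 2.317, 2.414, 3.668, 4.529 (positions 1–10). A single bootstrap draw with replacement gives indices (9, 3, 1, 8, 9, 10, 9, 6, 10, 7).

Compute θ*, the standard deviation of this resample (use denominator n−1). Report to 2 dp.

θ* = 0.87

Resample values: 3.668, 4.041, 4.873, 2.414, 3.668, 4.529, 3.668, 3.093, 4.529, 2.317.
Mean = 3.6800; sum of squared deviations = 6.8007
s² = 6.8007 / 9 = 0.7556
s = √0.7556 = 0.87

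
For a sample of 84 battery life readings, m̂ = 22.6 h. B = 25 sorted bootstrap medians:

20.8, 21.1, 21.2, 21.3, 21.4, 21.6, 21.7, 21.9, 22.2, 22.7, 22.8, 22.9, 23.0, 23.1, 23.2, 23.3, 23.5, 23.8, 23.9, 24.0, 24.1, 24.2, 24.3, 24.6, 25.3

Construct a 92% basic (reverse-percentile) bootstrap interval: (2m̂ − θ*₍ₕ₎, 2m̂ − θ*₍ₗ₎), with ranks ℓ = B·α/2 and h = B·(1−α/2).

(20.6, 24.4)

Percentile endpoints at ranks 1 and 24: θ*₍1₎ = 20.8, θ*₍24₎ = 24.6.
Basic interval reflects these around m̂:
  lower = 2 × 22.6 − 24.6 = 20.6
  upper = 2 × 22.6 − 20.8 = 24.4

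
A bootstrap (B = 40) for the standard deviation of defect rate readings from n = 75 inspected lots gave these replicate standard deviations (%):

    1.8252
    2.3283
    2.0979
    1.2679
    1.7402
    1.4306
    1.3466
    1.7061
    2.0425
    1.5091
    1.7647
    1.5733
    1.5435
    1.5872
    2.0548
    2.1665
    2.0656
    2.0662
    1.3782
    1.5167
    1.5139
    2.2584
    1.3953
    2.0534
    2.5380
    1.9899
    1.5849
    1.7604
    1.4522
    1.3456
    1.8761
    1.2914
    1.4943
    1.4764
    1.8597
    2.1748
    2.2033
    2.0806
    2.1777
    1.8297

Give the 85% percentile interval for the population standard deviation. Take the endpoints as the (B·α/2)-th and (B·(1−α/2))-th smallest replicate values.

(1.3456, 2.2033)

Sorted replicates: 1.2679, 1.2914, 1.3456, 1.3466, 1.3782, 1.3953, 1.4306, 1.4522, 1.4764, 1.4943, 1.5091, 1.5139, 1.5167, 1.5435, 1.5733, 1.5849, 1.5872, 1.7061, 1.7402, 1.7604, 1.7647, 1.8252, 1.8297, 1.8597, 1.8761, 1.9899, 2.0425, 2.0534, 2.0548, 2.0656, 2.0662, 2.0806, 2.0979, 2.1665, 2.1748, 2.1777, 2.2033, 2.2584, 2.3283, 2.5380
α = 0.15; lower rank = 40 × 0.075 = 3; upper rank = 40 × 0.925 = 37.
The 3rd smallest replicate is 1.3456; the 37th is 2.2033.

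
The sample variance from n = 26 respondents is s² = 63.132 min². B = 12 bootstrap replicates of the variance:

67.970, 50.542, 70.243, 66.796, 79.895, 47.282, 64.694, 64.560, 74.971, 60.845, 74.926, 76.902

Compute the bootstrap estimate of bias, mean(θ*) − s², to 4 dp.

mean(θ*) = (67.970 + 50.542 + 70.243 + 66.796 + 79.895 + 47.282 + 64.694 + 64.560 + 74.971 + 60.845 + 74.926 + 76.902) / 12 = 66.63550
bias = 66.63550 − 63.132

bias = +3.5035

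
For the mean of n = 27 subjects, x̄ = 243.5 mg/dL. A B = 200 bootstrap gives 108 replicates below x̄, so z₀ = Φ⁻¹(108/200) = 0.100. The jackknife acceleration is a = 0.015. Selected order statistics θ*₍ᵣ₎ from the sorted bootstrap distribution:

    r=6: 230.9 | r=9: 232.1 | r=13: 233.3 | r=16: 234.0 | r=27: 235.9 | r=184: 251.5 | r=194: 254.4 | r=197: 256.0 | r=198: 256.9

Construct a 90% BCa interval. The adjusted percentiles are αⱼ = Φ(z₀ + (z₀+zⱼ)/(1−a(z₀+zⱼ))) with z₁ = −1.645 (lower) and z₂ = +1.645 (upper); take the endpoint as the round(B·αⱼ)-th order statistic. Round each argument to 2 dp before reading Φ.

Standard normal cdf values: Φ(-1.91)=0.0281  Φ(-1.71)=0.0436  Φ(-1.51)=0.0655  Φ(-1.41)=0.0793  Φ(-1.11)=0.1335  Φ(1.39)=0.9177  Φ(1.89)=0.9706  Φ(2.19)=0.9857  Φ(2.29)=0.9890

(234.0, 254.4)

Lower: z₀ + z₁ = 0.100 + (-1.645) = -1.545; 1 − a(z₀+z₁) = 1 − (0.015)(-1.545) = 1.0232; argument = 0.100 + (-1.545)/1.0232 = -1.4100 → -1.41.
α₁ = Φ(-1.41) = 0.0793; rank = round(200 × 0.0793) = 16; θ*₍16₎ = 234.0.
Upper: z₀ + z₂ = 1.745; 1 − a(z₀+z₂) = 0.9738; argument = 1.8919 → 1.89; α₂ = 0.9706; rank = 194; θ*₍194₎ = 254.4.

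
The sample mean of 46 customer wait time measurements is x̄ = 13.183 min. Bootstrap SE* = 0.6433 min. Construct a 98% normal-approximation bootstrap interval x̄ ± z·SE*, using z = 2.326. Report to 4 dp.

(11.6867, 14.6793)

Margin = 2.326 × 0.6433 = 1.49632
Interval: 13.183 ± 1.49632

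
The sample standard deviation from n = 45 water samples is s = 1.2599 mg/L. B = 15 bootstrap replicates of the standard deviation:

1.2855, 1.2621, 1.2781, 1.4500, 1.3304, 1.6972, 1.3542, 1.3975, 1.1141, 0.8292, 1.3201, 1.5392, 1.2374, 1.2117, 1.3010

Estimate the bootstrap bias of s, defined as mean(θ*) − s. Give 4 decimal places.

bias = +0.0473

mean(θ*) = (1.2855 + 1.2621 + 1.2781 + 1.4500 + 1.3304 + 1.6972 + 1.3542 + 1.3975 + 1.1141 + 0.8292 + 1.3201 + 1.5392 + 1.2374 + 1.2117 + 1.3010) / 15 = 1.30718
bias = 1.30718 − 1.2599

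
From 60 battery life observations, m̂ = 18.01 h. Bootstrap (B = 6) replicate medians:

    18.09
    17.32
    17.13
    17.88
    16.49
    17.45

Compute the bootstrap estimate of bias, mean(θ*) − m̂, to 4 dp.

mean(θ*) = (18.09 + 17.32 + 17.13 + 17.88 + 16.49 + 17.45) / 6 = 17.39333
bias = 17.39333 − 18.01

bias = −0.6167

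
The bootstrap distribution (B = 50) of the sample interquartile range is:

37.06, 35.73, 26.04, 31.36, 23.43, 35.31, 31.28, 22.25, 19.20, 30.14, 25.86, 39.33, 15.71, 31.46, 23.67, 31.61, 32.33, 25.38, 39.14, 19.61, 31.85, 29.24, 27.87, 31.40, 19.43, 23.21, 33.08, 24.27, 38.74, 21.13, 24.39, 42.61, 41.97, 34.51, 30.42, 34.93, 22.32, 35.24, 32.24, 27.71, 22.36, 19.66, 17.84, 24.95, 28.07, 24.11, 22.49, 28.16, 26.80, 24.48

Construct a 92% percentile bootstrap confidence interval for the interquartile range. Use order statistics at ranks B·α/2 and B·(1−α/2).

Sorted replicates: 15.71, 17.84, 19.20, 19.43, 19.61, 19.66, 21.13, 22.25, 22.32, 22.36, 22.49, 23.21, 23.43, 23.67, 24.11, 24.27, 24.39, 24.48, 24.95, 25.38, 25.86, 26.04, 26.80, 27.71, 27.87, 28.07, 28.16, 29.24, 30.14, 30.42, 31.28, 31.36, 31.40, 31.46, 31.61, 31.85, 32.24, 32.33, 33.08, 34.51, 34.93, 35.24, 35.31, 35.73, 37.06, 38.74, 39.14, 39.33, 41.97, 42.61
α = 0.08; lower rank = 50 × 0.040 = 2; upper rank = 50 × 0.960 = 48.
The 2nd smallest replicate is 17.84; the 48th is 39.33.

(17.84, 39.33)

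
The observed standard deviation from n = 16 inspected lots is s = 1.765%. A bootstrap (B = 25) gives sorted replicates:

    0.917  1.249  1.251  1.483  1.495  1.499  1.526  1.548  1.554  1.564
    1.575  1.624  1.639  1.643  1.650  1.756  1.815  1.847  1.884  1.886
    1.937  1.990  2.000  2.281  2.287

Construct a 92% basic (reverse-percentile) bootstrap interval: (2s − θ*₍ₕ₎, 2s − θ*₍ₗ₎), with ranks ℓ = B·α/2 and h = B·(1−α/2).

(1.249, 2.613)

Percentile endpoints at ranks 1 and 24: θ*₍1₎ = 0.917, θ*₍24₎ = 2.281.
Basic interval reflects these around s:
  lower = 2 × 1.765 − 2.281 = 1.249
  upper = 2 × 1.765 − 0.917 = 2.613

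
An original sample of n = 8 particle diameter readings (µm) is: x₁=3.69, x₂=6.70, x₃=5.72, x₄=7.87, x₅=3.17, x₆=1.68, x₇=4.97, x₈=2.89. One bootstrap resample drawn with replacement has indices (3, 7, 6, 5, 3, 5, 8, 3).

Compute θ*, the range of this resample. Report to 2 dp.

θ* = 4.04

Resample values: 5.72, 4.97, 1.68, 3.17, 5.72, 3.17, 2.89, 5.72.
Range = 5.72 − 1.68 = 4.04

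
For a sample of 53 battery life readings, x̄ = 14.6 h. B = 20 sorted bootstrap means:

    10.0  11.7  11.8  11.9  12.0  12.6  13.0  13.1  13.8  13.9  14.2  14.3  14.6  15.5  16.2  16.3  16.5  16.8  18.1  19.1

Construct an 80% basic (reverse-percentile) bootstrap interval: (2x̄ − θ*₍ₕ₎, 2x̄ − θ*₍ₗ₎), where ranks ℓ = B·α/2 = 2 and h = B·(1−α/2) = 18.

Percentile endpoints at ranks 2 and 18: θ*₍2₎ = 11.7, θ*₍18₎ = 16.8.
Basic interval reflects these around x̄:
  lower = 2 × 14.6 − 16.8 = 12.4
  upper = 2 × 14.6 − 11.7 = 17.5

(12.4, 17.5)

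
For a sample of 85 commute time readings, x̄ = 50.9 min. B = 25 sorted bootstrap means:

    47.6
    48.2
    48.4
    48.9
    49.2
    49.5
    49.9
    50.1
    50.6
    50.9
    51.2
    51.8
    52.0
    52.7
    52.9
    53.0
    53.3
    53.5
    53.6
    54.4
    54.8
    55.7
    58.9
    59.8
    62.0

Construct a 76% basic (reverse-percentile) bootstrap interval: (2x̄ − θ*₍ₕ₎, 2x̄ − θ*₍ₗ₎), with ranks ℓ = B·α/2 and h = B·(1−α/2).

(46.1, 53.4)

Percentile endpoints at ranks 3 and 22: θ*₍3₎ = 48.4, θ*₍22₎ = 55.7.
Basic interval reflects these around x̄:
  lower = 2 × 50.9 − 55.7 = 46.1
  upper = 2 × 50.9 − 48.4 = 53.4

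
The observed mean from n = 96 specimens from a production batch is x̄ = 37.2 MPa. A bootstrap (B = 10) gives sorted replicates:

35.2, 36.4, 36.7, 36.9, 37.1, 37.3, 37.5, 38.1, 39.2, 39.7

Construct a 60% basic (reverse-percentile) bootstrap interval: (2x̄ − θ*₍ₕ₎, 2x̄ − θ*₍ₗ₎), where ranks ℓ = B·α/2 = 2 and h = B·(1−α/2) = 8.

(36.3, 38.0)

Percentile endpoints at ranks 2 and 8: θ*₍2₎ = 36.4, θ*₍8₎ = 38.1.
Basic interval reflects these around x̄:
  lower = 2 × 37.2 − 38.1 = 36.3
  upper = 2 × 37.2 − 36.4 = 38.0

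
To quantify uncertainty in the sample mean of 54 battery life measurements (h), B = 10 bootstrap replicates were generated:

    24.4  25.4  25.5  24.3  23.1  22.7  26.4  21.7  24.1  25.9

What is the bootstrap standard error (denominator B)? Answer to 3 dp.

Bootstrap SE is the standard deviation of the 10 replicate means.
Mean of replicates: (24.4 + 25.4 + 25.5 + 24.3 + 23.1 + 22.7 + 26.4 + 21.7 + 24.1 + 25.9) / 10 = 243.5000 / 10 = 24.3500
Sum of squared deviations: (+0.0500)² + (+1.0500)² + (+1.1500)² + (−0.0500)² + (−1.2500)² + (−1.6500)² + (+2.0500)² + (−2.6500)² + (−0.2500)² + (+1.5500)² = 20.4050
Variance = 20.4050 / 10 = 2.0405
SE* = √2.0405

SE* = 1.428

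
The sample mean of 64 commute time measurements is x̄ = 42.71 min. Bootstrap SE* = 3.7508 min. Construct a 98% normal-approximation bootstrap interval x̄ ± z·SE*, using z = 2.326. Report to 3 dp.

Margin = 2.326 × 3.7508 = 8.7244
Interval: 42.71 ± 8.7244

(33.986, 51.434)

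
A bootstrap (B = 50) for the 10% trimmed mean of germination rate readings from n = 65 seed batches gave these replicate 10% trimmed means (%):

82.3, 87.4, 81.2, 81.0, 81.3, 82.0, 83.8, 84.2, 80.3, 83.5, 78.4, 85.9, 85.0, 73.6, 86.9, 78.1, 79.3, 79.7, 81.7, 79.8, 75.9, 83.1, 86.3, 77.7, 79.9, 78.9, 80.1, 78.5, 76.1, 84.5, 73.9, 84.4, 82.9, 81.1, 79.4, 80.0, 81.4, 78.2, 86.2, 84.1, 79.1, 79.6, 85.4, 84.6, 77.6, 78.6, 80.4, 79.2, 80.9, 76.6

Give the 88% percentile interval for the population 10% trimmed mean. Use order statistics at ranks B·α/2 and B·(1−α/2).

(75.9, 86.2)

Sorted replicates: 73.6, 73.9, 75.9, 76.1, 76.6, 77.6, 77.7, 78.1, 78.2, 78.4, 78.5, 78.6, 78.9, 79.1, 79.2, 79.3, 79.4, 79.6, 79.7, 79.8, 79.9, 80.0, 80.1, 80.3, 80.4, 80.9, 81.0, 81.1, 81.2, 81.3, 81.4, 81.7, 82.0, 82.3, 82.9, 83.1, 83.5, 83.8, 84.1, 84.2, 84.4, 84.5, 84.6, 85.0, 85.4, 85.9, 86.2, 86.3, 86.9, 87.4
α = 0.12; lower rank = 50 × 0.060 = 3; upper rank = 50 × 0.940 = 47.
The 3rd smallest replicate is 75.9; the 47th is 86.2.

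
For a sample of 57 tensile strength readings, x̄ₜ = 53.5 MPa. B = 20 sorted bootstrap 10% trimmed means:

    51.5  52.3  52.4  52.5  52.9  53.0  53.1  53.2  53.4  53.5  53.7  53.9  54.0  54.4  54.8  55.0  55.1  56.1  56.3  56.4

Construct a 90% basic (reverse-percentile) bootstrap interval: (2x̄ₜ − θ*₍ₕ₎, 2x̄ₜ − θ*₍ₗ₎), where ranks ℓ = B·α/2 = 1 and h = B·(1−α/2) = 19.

Percentile endpoints at ranks 1 and 19: θ*₍1₎ = 51.5, θ*₍19₎ = 56.3.
Basic interval reflects these around x̄ₜ:
  lower = 2 × 53.5 − 56.3 = 50.7
  upper = 2 × 53.5 − 51.5 = 55.5

(50.7, 55.5)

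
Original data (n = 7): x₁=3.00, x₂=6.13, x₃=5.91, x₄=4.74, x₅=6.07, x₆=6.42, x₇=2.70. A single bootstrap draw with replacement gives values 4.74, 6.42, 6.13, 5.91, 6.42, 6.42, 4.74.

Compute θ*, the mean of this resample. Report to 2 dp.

θ* = 5.83

Mean = (4.74 + 6.42 + 6.13 + 5.91 + 6.42 + 6.42 + 4.74) / 7 = 40.780 / 7 = 5.83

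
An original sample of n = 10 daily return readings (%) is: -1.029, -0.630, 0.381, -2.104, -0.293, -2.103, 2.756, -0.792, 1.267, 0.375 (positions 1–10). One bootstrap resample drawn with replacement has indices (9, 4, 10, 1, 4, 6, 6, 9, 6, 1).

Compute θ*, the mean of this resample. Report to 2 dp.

Resample values: 1.267, -2.104, 0.375, -1.029, -2.104, -2.103, -2.103, 1.267, -2.103, -1.029.
Mean = (1.267 + (-2.104) + 0.375 + (-1.029) + (-2.104) + (-2.103) + (-2.103) + 1.267 + (-2.103) + (-1.029)) / 10 = -9.6660 / 10 = -0.97

θ* = -0.97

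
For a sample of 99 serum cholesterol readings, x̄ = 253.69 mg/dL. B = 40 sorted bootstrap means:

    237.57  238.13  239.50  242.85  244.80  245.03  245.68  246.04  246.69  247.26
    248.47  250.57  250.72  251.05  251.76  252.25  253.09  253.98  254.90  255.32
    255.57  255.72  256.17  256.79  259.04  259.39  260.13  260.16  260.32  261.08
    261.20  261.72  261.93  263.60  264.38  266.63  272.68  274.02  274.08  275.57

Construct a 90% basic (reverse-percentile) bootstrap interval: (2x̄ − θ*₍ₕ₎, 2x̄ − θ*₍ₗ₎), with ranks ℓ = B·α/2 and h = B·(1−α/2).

Percentile endpoints at ranks 2 and 38: θ*₍2₎ = 238.13, θ*₍38₎ = 274.02.
Basic interval reflects these around x̄:
  lower = 2 × 253.69 − 274.02 = 233.36
  upper = 2 × 253.69 − 238.13 = 269.25

(233.36, 269.25)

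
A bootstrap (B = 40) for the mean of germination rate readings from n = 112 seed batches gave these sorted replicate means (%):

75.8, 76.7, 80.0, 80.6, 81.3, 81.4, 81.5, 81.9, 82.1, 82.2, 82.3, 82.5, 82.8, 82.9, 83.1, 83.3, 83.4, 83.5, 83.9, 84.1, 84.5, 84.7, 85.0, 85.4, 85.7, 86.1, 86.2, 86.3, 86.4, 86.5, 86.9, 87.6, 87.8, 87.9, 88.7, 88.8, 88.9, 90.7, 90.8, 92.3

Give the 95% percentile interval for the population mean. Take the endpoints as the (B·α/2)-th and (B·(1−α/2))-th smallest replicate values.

(75.8, 90.8)

α = 0.05; lower rank = 40 × 0.025 = 1; upper rank = 40 × 0.975 = 39.
The 1st smallest replicate is 75.8; the 39th is 90.8.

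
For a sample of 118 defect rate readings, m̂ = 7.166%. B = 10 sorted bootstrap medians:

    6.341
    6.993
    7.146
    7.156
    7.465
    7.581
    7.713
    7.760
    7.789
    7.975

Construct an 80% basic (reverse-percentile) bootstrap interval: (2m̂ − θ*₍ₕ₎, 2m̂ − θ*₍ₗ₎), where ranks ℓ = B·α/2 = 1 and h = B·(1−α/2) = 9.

(6.543, 7.991)

Percentile endpoints at ranks 1 and 9: θ*₍1₎ = 6.341, θ*₍9₎ = 7.789.
Basic interval reflects these around m̂:
  lower = 2 × 7.166 − 7.789 = 6.543
  upper = 2 × 7.166 − 6.341 = 7.991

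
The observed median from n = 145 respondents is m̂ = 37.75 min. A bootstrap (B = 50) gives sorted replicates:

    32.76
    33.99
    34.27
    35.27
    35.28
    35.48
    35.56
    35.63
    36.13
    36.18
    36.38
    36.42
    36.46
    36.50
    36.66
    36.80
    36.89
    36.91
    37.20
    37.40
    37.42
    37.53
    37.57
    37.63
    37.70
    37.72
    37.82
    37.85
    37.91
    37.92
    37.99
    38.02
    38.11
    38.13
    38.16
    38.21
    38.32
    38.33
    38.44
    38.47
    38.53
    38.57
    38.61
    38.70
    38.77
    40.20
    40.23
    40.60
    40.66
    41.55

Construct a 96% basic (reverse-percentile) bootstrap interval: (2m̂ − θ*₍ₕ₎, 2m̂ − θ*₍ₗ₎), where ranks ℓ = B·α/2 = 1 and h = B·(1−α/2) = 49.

Percentile endpoints at ranks 1 and 49: θ*₍1₎ = 32.76, θ*₍49₎ = 40.66.
Basic interval reflects these around m̂:
  lower = 2 × 37.75 − 40.66 = 34.84
  upper = 2 × 37.75 − 32.76 = 42.74

(34.84, 42.74)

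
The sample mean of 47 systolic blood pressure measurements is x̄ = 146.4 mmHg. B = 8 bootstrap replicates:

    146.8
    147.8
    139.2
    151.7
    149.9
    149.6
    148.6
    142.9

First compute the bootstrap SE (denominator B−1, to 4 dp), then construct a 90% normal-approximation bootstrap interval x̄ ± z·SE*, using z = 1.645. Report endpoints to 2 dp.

Mean of replicates = 147.0625; sum of squared deviations = 118.1188; SE* = √(118.1188/7) = 4.1078
Margin = 1.645 × 4.1078 = 6.757
Interval: 146.4 ± 6.757

(139.64, 153.16)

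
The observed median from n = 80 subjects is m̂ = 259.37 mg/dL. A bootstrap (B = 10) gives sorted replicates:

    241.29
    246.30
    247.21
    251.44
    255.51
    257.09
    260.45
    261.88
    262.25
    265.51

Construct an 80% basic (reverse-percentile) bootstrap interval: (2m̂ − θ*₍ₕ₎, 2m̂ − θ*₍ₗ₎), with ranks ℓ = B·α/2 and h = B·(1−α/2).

(256.49, 277.45)

Percentile endpoints at ranks 1 and 9: θ*₍1₎ = 241.29, θ*₍9₎ = 262.25.
Basic interval reflects these around m̂:
  lower = 2 × 259.37 − 262.25 = 256.49
  upper = 2 × 259.37 − 241.29 = 277.45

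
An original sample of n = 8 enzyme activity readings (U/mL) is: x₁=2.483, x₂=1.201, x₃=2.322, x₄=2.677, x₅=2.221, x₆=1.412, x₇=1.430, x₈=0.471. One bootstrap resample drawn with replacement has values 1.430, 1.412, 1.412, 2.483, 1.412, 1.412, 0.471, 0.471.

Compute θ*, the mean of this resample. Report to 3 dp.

Mean = (1.430 + 1.412 + 1.412 + 2.483 + 1.412 + 1.412 + 0.471 + 0.471) / 8 = 10.5030 / 8 = 1.313

θ* = 1.313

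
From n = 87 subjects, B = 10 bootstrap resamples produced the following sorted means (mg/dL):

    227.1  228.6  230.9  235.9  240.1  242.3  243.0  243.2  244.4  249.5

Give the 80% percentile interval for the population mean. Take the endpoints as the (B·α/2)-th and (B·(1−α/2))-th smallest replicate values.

α = 0.20; lower rank = 10 × 0.100 = 1; upper rank = 10 × 0.900 = 9.
The 1st smallest replicate is 227.1; the 9th is 244.4.

(227.1, 244.4)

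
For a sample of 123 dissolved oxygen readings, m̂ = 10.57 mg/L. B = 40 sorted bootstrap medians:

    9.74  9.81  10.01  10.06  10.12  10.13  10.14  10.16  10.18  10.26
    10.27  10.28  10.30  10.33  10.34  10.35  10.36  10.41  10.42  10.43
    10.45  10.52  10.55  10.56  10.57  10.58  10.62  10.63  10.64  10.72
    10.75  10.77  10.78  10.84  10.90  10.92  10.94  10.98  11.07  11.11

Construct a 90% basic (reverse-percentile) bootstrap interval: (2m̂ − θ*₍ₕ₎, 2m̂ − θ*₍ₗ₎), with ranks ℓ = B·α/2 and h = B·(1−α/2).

(10.16, 11.33)

Percentile endpoints at ranks 2 and 38: θ*₍2₎ = 9.81, θ*₍38₎ = 10.98.
Basic interval reflects these around m̂:
  lower = 2 × 10.57 − 10.98 = 10.16
  upper = 2 × 10.57 − 9.81 = 11.33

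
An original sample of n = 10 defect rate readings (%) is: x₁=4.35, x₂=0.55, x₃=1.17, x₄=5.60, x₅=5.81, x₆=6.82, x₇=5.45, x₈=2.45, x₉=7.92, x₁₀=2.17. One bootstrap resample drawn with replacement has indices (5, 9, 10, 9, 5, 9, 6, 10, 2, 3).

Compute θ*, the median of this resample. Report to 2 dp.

θ* = 5.81

Resample values: 5.81, 7.92, 2.17, 7.92, 5.81, 7.92, 6.82, 2.17, 0.55, 1.17.
Sorted: 0.55, 1.17, 2.17, 2.17, 5.81, 5.81, 6.82, 7.92, 7.92, 7.92
Median = average of the two middle values = 5.81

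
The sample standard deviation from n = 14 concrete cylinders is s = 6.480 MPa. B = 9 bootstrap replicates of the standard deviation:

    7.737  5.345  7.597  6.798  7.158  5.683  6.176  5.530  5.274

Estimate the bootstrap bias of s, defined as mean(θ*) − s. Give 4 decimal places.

mean(θ*) = (7.737 + 5.345 + 7.597 + 6.798 + 7.158 + 5.683 + 6.176 + 5.530 + 5.274) / 9 = 6.36644
bias = 6.36644 − 6.480

bias = −0.1136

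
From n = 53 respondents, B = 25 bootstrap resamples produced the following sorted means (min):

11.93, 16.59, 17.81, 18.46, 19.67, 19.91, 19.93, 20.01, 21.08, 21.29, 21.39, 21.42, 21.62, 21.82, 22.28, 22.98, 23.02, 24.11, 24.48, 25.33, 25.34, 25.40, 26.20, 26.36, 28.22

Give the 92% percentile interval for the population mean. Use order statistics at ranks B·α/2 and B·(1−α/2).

α = 0.08; lower rank = 25 × 0.040 = 1; upper rank = 25 × 0.960 = 24.
The 1st smallest replicate is 11.93; the 24th is 26.36.

(11.93, 26.36)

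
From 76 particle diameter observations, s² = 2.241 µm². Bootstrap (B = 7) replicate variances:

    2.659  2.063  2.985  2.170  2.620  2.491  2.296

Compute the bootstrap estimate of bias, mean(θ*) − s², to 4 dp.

bias = +0.2281

mean(θ*) = (2.659 + 2.063 + 2.985 + 2.170 + 2.620 + 2.491 + 2.296) / 7 = 2.46914
bias = 2.46914 − 2.241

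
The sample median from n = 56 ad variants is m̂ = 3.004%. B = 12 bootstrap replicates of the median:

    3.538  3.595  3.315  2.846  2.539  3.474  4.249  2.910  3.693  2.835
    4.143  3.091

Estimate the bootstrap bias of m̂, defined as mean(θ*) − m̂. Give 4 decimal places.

mean(θ*) = (3.538 + 3.595 + 3.315 + 2.846 + 2.539 + 3.474 + 4.249 + 2.910 + 3.693 + 2.835 + 4.143 + 3.091) / 12 = 3.35233
bias = 3.35233 − 3.004

bias = +0.3483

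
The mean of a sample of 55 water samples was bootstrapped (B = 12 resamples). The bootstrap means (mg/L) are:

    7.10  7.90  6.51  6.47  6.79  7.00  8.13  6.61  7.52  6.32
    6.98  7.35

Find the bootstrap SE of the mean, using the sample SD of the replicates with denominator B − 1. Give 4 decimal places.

SE* = 0.5746

Bootstrap SE is the standard deviation of the 12 replicate means.
Mean of replicates: (7.10 + 7.90 + 6.51 + 6.47 + 6.79 + 7.00 + 8.13 + 6.61 + 7.52 + 6.32 + 6.98 + 7.35) / 12 = 84.68000 / 12 = 7.05667
Sum of squared deviations: (+0.04333)² + (+0.84333)² + (−0.54667)² + (−0.58667)² + (−0.26667)² + (−0.05667)² + (+1.07333)² + (−0.44667)² + (+0.46333)² + (−0.73667)² + (−0.07667)² + (+0.29333)² = 3.63127
Variance = 3.63127 / 11 = 0.33012
SE* = √0.33012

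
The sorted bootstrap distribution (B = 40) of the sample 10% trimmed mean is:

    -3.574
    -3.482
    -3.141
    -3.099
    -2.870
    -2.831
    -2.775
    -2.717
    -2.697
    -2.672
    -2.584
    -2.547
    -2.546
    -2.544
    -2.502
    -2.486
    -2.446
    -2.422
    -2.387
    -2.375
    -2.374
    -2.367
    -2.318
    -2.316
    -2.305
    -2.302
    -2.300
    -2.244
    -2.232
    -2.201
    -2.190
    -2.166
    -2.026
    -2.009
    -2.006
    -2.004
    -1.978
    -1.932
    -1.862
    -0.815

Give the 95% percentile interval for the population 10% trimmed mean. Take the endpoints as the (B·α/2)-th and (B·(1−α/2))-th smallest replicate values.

(-3.574, -1.862)

α = 0.05; lower rank = 40 × 0.025 = 1; upper rank = 40 × 0.975 = 39.
The 1st smallest replicate is -3.574; the 39th is -1.862.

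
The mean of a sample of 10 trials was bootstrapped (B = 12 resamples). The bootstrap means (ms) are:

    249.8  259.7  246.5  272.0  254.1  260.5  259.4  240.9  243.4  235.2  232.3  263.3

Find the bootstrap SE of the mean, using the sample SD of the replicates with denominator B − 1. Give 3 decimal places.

SE* = 12.124

Bootstrap SE is the standard deviation of the 12 replicate means.
Mean of replicates: (249.8 + 259.7 + 246.5 + 272.0 + 254.1 + 260.5 + 259.4 + 240.9 + 243.4 + 235.2 + 232.3 + 263.3) / 12 = 3017.1000 / 12 = 251.4250
Sum of squared deviations: (−1.6250)² + (+8.2750)² + (−4.9250)² + (+20.5750)² + (+2.6750)² + (+9.0750)² + (+7.9750)² + (−10.5250)² + (−8.0250)² + (−16.2250)² + (−19.1250)² + (+11.8750)² = 1617.0225
Variance = 1617.0225 / 11 = 147.0020
SE* = √147.0020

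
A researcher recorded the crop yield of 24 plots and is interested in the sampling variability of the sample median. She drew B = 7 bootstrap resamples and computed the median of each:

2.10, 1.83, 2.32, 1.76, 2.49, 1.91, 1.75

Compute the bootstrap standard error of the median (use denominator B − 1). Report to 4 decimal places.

SE* = 0.2904

Bootstrap SE is the standard deviation of the 7 replicate medians.
Mean of replicates: (2.10 + 1.83 + 2.32 + 1.76 + 2.49 + 1.91 + 1.75) / 7 = 14.16000 / 7 = 2.02286
Sum of squared deviations: (+0.07714)² + (−0.19286)² + (+0.29714)² + (−0.26286)² + (+0.46714)² + (−0.11286)² + (−0.27286)² = 0.50594
Variance = 0.50594 / 6 = 0.08432
SE* = √0.08432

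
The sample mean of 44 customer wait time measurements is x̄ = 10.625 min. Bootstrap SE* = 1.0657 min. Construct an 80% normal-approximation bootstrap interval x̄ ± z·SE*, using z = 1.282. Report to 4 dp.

(9.2588, 11.9912)

Margin = 1.282 × 1.0657 = 1.36623
Interval: 10.625 ± 1.36623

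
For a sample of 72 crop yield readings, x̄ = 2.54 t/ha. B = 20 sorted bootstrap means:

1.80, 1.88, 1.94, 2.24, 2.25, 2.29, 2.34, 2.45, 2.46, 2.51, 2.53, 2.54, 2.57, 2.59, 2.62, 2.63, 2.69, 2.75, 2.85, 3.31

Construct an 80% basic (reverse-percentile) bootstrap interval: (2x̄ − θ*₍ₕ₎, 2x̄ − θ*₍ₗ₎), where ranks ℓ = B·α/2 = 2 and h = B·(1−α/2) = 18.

(2.33, 3.20)

Percentile endpoints at ranks 2 and 18: θ*₍2₎ = 1.88, θ*₍18₎ = 2.75.
Basic interval reflects these around x̄:
  lower = 2 × 2.54 − 2.75 = 2.33
  upper = 2 × 2.54 − 1.88 = 3.20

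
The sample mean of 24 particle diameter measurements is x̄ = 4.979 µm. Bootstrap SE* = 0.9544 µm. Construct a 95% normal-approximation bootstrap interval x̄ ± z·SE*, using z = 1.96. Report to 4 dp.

(3.1084, 6.8496)

Margin = 1.96 × 0.9544 = 1.87062
Interval: 4.979 ± 1.87062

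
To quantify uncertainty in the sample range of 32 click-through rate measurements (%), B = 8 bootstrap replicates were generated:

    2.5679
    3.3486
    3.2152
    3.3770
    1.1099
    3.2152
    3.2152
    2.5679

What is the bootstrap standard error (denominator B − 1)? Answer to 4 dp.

SE* = 0.7662

Bootstrap SE is the standard deviation of the 8 replicate ranges.
Mean of replicates: (2.5679 + 3.3486 + 3.2152 + 3.3770 + 1.1099 + 3.2152 + 3.2152 + 2.5679) / 8 = 22.61690 / 8 = 2.82711
Sum of squared deviations: (−0.25921)² + (+0.52149)² + (+0.38809)² + (+0.54989)² + (−1.71721)² + (+0.38809)² + (+0.38809)² + (−0.25921)² = 4.10936
Variance = 4.10936 / 7 = 0.58705
SE* = √0.58705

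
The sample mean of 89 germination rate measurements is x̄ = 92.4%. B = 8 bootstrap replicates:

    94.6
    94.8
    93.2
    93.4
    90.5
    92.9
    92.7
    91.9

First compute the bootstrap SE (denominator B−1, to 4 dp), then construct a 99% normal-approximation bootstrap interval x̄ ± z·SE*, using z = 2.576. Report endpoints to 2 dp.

Mean of replicates = 93.0000; sum of squared deviations = 13.5600; SE* = √(13.5600/7) = 1.3918
Margin = 2.576 × 1.3918 = 3.585
Interval: 92.4 ± 3.585

(88.81, 95.99)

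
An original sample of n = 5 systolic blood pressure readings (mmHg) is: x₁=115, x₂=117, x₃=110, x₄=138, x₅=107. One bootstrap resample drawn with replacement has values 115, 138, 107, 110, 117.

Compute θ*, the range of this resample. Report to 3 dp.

Range = 138 − 107 = 31.000

θ* = 31.000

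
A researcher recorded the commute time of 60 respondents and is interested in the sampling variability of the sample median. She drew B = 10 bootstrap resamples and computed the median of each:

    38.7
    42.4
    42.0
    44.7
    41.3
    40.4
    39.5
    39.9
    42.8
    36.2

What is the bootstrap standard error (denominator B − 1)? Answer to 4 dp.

SE* = 2.3965

Bootstrap SE is the standard deviation of the 10 replicate medians.
Mean of replicates: (38.7 + 42.4 + 42.0 + 44.7 + 41.3 + 40.4 + 39.5 + 39.9 + 42.8 + 36.2) / 10 = 407.90000 / 10 = 40.79000
Sum of squared deviations: (−2.09000)² + (+1.61000)² + (+1.21000)² + (+3.91000)² + (+0.51000)² + (−0.39000)² + (−1.29000)² + (−0.89000)² + (+2.01000)² + (−4.59000)² = 51.68900
Variance = 51.68900 / 9 = 5.74322
SE* = √5.74322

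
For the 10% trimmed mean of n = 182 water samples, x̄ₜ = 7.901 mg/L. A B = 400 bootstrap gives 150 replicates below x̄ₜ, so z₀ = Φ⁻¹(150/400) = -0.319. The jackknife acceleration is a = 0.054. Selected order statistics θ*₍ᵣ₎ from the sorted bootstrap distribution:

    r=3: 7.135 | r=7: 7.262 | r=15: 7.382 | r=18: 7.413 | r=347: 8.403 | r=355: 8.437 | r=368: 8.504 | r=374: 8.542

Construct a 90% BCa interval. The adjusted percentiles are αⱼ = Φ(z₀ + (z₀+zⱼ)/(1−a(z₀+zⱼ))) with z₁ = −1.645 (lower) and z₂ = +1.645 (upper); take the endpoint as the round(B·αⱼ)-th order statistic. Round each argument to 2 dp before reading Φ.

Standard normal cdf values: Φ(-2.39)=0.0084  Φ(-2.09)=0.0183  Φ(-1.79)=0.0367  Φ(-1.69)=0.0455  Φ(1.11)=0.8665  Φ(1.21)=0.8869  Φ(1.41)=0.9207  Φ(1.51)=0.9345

(7.262, 8.403)

Lower: z₀ + z₁ = -0.319 + (-1.645) = -1.964; 1 − a(z₀+z₁) = 1 − (0.054)(-1.964) = 1.1061; argument = -0.319 + (-1.964)/1.1061 = -2.0947 → -2.09.
α₁ = Φ(-2.09) = 0.0183; rank = round(400 × 0.0183) = 7; θ*₍7₎ = 7.262.
Upper: z₀ + z₂ = 1.326; 1 − a(z₀+z₂) = 0.9284; argument = 1.1093 → 1.11; α₂ = 0.8665; rank = 347; θ*₍347₎ = 8.403.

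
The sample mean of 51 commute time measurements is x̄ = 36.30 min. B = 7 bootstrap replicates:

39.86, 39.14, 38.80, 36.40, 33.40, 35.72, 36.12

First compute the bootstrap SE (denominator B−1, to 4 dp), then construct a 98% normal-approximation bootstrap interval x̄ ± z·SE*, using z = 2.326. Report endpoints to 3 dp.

(30.953, 41.647)

Mean of replicates = 37.0629; sum of squared deviations = 31.7043; SE* = √(31.7043/6) = 2.2987
Margin = 2.326 × 2.2987 = 5.3468
Interval: 36.30 ± 5.3468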